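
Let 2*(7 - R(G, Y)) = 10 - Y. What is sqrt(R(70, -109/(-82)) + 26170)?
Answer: sqrt(175984997)/82 ≈ 161.78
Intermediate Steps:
R(G, Y) = 2 + Y/2 (R(G, Y) = 7 - (10 - Y)/2 = 7 + (-5 + Y/2) = 2 + Y/2)
sqrt(R(70, -109/(-82)) + 26170) = sqrt((2 + (-109/(-82))/2) + 26170) = sqrt((2 + (-109*(-1/82))/2) + 26170) = sqrt((2 + (1/2)*(109/82)) + 26170) = sqrt((2 + 109/164) + 26170) = sqrt(437/164 + 26170) = sqrt(4292317/164) = sqrt(175984997)/82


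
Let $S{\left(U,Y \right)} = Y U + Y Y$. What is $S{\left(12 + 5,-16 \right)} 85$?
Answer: $-1360$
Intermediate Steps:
$S{\left(U,Y \right)} = Y^{2} + U Y$ ($S{\left(U,Y \right)} = U Y + Y^{2} = Y^{2} + U Y$)
$S{\left(12 + 5,-16 \right)} 85 = - 16 \left(\left(12 + 5\right) - 16\right) 85 = - 16 \left(17 - 16\right) 85 = \left(-16\right) 1 \cdot 85 = \left(-16\right) 85 = -1360$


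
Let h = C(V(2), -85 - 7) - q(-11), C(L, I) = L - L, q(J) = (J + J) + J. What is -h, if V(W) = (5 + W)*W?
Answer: -33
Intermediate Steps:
V(W) = W*(5 + W)
q(J) = 3*J (q(J) = 2*J + J = 3*J)
C(L, I) = 0
h = 33 (h = 0 - 3*(-11) = 0 - 1*(-33) = 0 + 33 = 33)
-h = -1*33 = -33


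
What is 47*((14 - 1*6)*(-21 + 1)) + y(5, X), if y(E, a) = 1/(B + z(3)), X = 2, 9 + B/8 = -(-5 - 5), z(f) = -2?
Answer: -45119/6 ≈ -7519.8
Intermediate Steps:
B = 8 (B = -72 + 8*(-(-5 - 5)) = -72 + 8*(-1*(-10)) = -72 + 8*10 = -72 + 80 = 8)
y(E, a) = ⅙ (y(E, a) = 1/(8 - 2) = 1/6 = ⅙)
47*((14 - 1*6)*(-21 + 1)) + y(5, X) = 47*((14 - 1*6)*(-21 + 1)) + ⅙ = 47*((14 - 6)*(-20)) + ⅙ = 47*(8*(-20)) + ⅙ = 47*(-160) + ⅙ = -7520 + ⅙ = -45119/6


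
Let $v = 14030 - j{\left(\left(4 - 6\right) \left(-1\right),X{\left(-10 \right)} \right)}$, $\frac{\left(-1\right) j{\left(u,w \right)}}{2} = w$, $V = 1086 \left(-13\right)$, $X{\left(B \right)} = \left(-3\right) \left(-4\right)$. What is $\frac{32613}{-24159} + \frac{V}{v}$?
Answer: $- \frac{133236644}{56588431} \approx -2.3545$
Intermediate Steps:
$X{\left(B \right)} = 12$
$V = -14118$
$j{\left(u,w \right)} = - 2 w$
$v = 14054$ ($v = 14030 - \left(-2\right) 12 = 14030 - -24 = 14030 + 24 = 14054$)
$\frac{32613}{-24159} + \frac{V}{v} = \frac{32613}{-24159} - \frac{14118}{14054} = 32613 \left(- \frac{1}{24159}\right) - \frac{7059}{7027} = - \frac{10871}{8053} - \frac{7059}{7027} = - \frac{133236644}{56588431}$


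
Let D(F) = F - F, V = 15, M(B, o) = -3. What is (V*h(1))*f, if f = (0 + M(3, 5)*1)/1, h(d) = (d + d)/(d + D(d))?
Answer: -90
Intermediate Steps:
D(F) = 0
h(d) = 2 (h(d) = (d + d)/(d + 0) = (2*d)/d = 2)
f = -3 (f = (0 - 3*1)/1 = (0 - 3)*1 = -3*1 = -3)
(V*h(1))*f = (15*2)*(-3) = 30*(-3) = -90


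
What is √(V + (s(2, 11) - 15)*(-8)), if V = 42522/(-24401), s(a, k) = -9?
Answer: 3*√12586767830/24401 ≈ 13.793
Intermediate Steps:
V = -42522/24401 (V = 42522*(-1/24401) = -42522/24401 ≈ -1.7426)
√(V + (s(2, 11) - 15)*(-8)) = √(-42522/24401 + (-9 - 15)*(-8)) = √(-42522/24401 - 24*(-8)) = √(-42522/24401 + 192) = √(4642470/24401) = 3*√12586767830/24401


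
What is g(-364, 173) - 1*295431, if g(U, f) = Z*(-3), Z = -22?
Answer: -295365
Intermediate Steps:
g(U, f) = 66 (g(U, f) = -22*(-3) = 66)
g(-364, 173) - 1*295431 = 66 - 1*295431 = 66 - 295431 = -295365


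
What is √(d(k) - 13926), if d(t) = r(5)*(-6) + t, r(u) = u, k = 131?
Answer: 5*I*√553 ≈ 117.58*I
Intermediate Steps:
d(t) = -30 + t (d(t) = 5*(-6) + t = -30 + t)
√(d(k) - 13926) = √((-30 + 131) - 13926) = √(101 - 13926) = √(-13825) = 5*I*√553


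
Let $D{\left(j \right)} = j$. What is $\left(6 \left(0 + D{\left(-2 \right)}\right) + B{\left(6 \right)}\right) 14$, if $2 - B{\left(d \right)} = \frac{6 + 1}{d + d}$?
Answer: $- \frac{889}{6} \approx -148.17$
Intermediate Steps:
$B{\left(d \right)} = 2 - \frac{7}{2 d}$ ($B{\left(d \right)} = 2 - \frac{6 + 1}{d + d} = 2 - \frac{7}{2 d}$)
$\left(6 \left(0 + D{\left(-2 \right)}\right) + B{\left(6 \right)}\right) 14 = \left(6 \left(0 - 2\right) + \left(2 - \frac{7}{2 \cdot 6}\right)\right) 14 = \left(6 \left(-2\right) + \left(2 - \frac{7}{12}\right)\right) 14 = \left(-12 + \left(2 - \frac{7}{12}\right)\right) 14 = \left(-12 + \frac{17}{12}\right) 14 = \left(- \frac{127}{12}\right) 14 = - \frac{889}{6}$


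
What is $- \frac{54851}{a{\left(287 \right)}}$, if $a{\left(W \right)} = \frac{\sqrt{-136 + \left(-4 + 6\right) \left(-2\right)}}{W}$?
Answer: $\frac{2248891 i \sqrt{35}}{10} \approx 1.3305 \cdot 10^{6} i$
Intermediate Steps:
$a{\left(W \right)} = \frac{2 i \sqrt{35}}{W}$ ($a{\left(W \right)} = \frac{\sqrt{-136 + 2 \left(-2\right)}}{W} = \frac{\sqrt{-136 - 4}}{W} = \frac{\sqrt{-140}}{W} = \frac{2 i \sqrt{35}}{W}$)
$- \frac{54851}{a{\left(287 \right)}} = - \frac{54851}{2 i \sqrt{35} \cdot \frac{1}{287}} = - \frac{54851}{\frac{2}{287} i \sqrt{35}} = - 54851 \left(- \frac{41 i \sqrt{35}}{10}\right) = \frac{2248891 i \sqrt{35}}{10}$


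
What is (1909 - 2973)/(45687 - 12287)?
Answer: -133/4175 ≈ -0.031856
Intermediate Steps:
(1909 - 2973)/(45687 - 12287) = -1064/33400 = -1064*1/33400 = -133/4175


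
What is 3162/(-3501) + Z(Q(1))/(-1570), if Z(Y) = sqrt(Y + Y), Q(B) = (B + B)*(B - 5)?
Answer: -1054/1167 - 2*I/785 ≈ -0.90317 - 0.0025478*I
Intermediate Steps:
Q(B) = 2*B*(-5 + B) (Q(B) = (2*B)*(-5 + B) = 2*B*(-5 + B))
Z(Y) = sqrt(2)*sqrt(Y) (Z(Y) = sqrt(2*Y) = sqrt(2)*sqrt(Y))
3162/(-3501) + Z(Q(1))/(-1570) = 3162/(-3501) + (sqrt(2)*sqrt(2*1*(-5 + 1)))/(-1570) = 3162*(-1/3501) + (sqrt(2)*sqrt(2*1*(-4)))*(-1/1570) = -1054/1167 + (sqrt(2)*sqrt(-8))*(-1/1570) = -1054/1167 + (sqrt(2)*(2*I*sqrt(2)))*(-1/1570) = -1054/1167 + (4*I)*(-1/1570) = -1054/1167 - 2*I/785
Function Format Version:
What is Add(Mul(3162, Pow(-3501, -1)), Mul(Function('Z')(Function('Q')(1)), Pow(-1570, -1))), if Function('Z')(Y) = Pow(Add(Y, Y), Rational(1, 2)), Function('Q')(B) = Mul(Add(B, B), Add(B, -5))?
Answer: Add(Rational(-1054, 1167), Mul(Rational(-2, 785), I)) ≈ Add(-0.90317, Mul(-0.0025478, I))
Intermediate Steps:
Function('Q')(B) = Mul(2, B, Add(-5, B)) (Function('Q')(B) = Mul(Mul(2, B), Add(-5, B)) = Mul(2, B, Add(-5, B)))
Function('Z')(Y) = Mul(Pow(2, Rational(1, 2)), Pow(Y, Rational(1, 2))) (Function('Z')(Y) = Pow(Mul(2, Y), Rational(1, 2)) = Mul(Pow(2, Rational(1, 2)), Pow(Y, Rational(1, 2))))
Add(Mul(3162, Pow(-3501, -1)), Mul(Function('Z')(Function('Q')(1)), Pow(-1570, -1))) = Add(Mul(3162, Pow(-3501, -1)), Mul(Mul(Pow(2, Rational(1, 2)), Pow(Mul(2, 1, Add(-5, 1)), Rational(1, 2))), Pow(-1570, -1))) = Add(Mul(3162, Rational(-1, 3501)), Mul(Mul(Pow(2, Rational(1, 2)), Pow(Mul(2, 1, -4), Rational(1, 2))), Rational(-1, 1570))) = Add(Rational(-1054, 1167), Mul(Mul(Pow(2, Rational(1, 2)), Pow(-8, Rational(1, 2))), Rational(-1, 1570))) = Add(Rational(-1054, 1167), Mul(Mul(Pow(2, Rational(1, 2)), Mul(2, I, Pow(2, Rational(1, 2)))), Rational(-1, 1570))) = Add(Rational(-1054, 1167), Mul(Mul(4, I), Rational(-1, 1570))) = Add(Rational(-1054, 1167), Mul(Rational(-2, 785), I))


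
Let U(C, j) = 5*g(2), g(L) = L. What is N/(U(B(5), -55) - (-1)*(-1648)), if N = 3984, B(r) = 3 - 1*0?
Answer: -664/273 ≈ -2.4322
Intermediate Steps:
B(r) = 3 (B(r) = 3 + 0 = 3)
U(C, j) = 10 (U(C, j) = 5*2 = 10)
N/(U(B(5), -55) - (-1)*(-1648)) = 3984/(10 - (-1)*(-1648)) = 3984/(10 - 1*1648) = 3984/(10 - 1648) = 3984/(-1638) = 3984*(-1/1638) = -664/273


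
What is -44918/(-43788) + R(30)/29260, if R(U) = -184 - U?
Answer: 81558128/80077305 ≈ 1.0185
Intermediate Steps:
-44918/(-43788) + R(30)/29260 = -44918/(-43788) + (-184 - 1*30)/29260 = -44918*(-1/43788) + (-184 - 30)*(1/29260) = 22459/21894 - 214*1/29260 = 22459/21894 - 107/14630 = 81558128/80077305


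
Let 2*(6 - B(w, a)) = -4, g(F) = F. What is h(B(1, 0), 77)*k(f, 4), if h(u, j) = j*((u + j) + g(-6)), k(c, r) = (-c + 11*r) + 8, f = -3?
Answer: 334565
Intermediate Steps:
B(w, a) = 8 (B(w, a) = 6 - ½*(-4) = 6 + 2 = 8)
k(c, r) = 8 - c + 11*r
h(u, j) = j*(-6 + j + u) (h(u, j) = j*((u + j) - 6) = j*((j + u) - 6) = j*(-6 + j + u))
h(B(1, 0), 77)*k(f, 4) = (77*(-6 + 77 + 8))*(8 - 1*(-3) + 11*4) = (77*79)*(8 + 3 + 44) = 6083*55 = 334565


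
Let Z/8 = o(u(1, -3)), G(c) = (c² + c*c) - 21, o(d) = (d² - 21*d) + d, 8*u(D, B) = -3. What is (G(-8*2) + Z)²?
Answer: 19509889/64 ≈ 3.0484e+5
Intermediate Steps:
u(D, B) = -3/8 (u(D, B) = (⅛)*(-3) = -3/8)
o(d) = d² - 20*d
G(c) = -21 + 2*c² (G(c) = (c² + c²) - 21 = 2*c² - 21 = -21 + 2*c²)
Z = 489/8 (Z = 8*(-3*(-20 - 3/8)/8) = 8*(-3/8*(-163/8)) = 8*(489/64) = 489/8 ≈ 61.125)
(G(-8*2) + Z)² = ((-21 + 2*(-8*2)²) + 489/8)² = ((-21 + 2*(-16)²) + 489/8)² = ((-21 + 2*256) + 489/8)² = ((-21 + 512) + 489/8)² = (491 + 489/8)² = (4417/8)² = 19509889/64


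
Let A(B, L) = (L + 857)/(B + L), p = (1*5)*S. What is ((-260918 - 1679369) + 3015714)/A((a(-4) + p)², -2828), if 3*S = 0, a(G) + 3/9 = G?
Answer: 27190020841/17739 ≈ 1.5328e+6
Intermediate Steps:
a(G) = -⅓ + G
S = 0 (S = (⅓)*0 = 0)
p = 0 (p = (1*5)*0 = 5*0 = 0)
A(B, L) = (857 + L)/(B + L)
((-260918 - 1679369) + 3015714)/A((a(-4) + p)², -2828) = ((-260918 - 1679369) + 3015714)/(((857 - 2828)/(((-⅓ - 4) + 0)² - 2828))) = (-1940287 + 3015714)/((-1971/((-13/3 + 0)² - 2828))) = 1075427/((-1971/((-13/3)² - 2828))) = 1075427/((-1971/(169/9 - 2828))) = 1075427/((-1971/(-25283/9))) = 1075427/((-9/25283*(-1971))) = 1075427/(17739/25283) = 1075427*(25283/17739) = 27190020841/17739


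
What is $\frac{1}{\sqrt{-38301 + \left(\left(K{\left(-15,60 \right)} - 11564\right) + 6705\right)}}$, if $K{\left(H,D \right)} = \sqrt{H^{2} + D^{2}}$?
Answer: $- \frac{i \sqrt{5}}{5 \sqrt{8632 - 3 \sqrt{17}}} \approx - 0.0048169 i$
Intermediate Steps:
$K{\left(H,D \right)} = \sqrt{D^{2} + H^{2}}$
$\frac{1}{\sqrt{-38301 + \left(\left(K{\left(-15,60 \right)} - 11564\right) + 6705\right)}} = \frac{1}{\sqrt{-38301 + \left(\left(\sqrt{60^{2} + \left(-15\right)^{2}} - 11564\right) + 6705\right)}} = \frac{1}{\sqrt{-38301 + \left(\left(\sqrt{3600 + 225} - 11564\right) + 6705\right)}} = \frac{1}{\sqrt{-38301 + \left(\left(\sqrt{3825} - 11564\right) + 6705\right)}} = \frac{1}{\sqrt{-38301 + \left(\left(15 \sqrt{17} - 11564\right) + 6705\right)}} = \frac{1}{\sqrt{-38301 + \left(\left(-11564 + 15 \sqrt{17}\right) + 6705\right)}} = \frac{1}{\sqrt{-38301 - \left(4859 - 15 \sqrt{17}\right)}} = \frac{1}{\sqrt{-43160 + 15 \sqrt{17}}}$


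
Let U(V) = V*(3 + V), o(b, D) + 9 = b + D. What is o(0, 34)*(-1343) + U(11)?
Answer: -33421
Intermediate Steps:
o(b, D) = -9 + D + b (o(b, D) = -9 + (b + D) = -9 + (D + b) = -9 + D + b)
o(0, 34)*(-1343) + U(11) = (-9 + 34 + 0)*(-1343) + 11*(3 + 11) = 25*(-1343) + 11*14 = -33575 + 154 = -33421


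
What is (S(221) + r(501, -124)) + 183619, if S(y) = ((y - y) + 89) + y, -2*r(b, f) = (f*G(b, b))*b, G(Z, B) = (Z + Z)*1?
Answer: 31308053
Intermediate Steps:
G(Z, B) = 2*Z (G(Z, B) = (2*Z)*1 = 2*Z)
r(b, f) = -f*b**2 (r(b, f) = -f*(2*b)*b/2 = -2*b*f*b/2 = -f*b**2)
S(y) = 89 + y (S(y) = (0 + 89) + y = 89 + y)
(S(221) + r(501, -124)) + 183619 = ((89 + 221) - 1*(-124)*501**2) + 183619 = (310 - 1*(-124)*251001) + 183619 = (310 + 31124124) + 183619 = 31124434 + 183619 = 31308053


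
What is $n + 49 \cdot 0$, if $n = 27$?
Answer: $27$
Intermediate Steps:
$n + 49 \cdot 0 = 27 + 49 \cdot 0 = 27 + 0 = 27$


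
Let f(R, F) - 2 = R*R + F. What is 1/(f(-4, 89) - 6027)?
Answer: -1/5920 ≈ -0.00016892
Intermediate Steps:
f(R, F) = 2 + F + R² (f(R, F) = 2 + (R*R + F) = 2 + (R² + F) = 2 + (F + R²) = 2 + F + R²)
1/(f(-4, 89) - 6027) = 1/((2 + 89 + (-4)²) - 6027) = 1/((2 + 89 + 16) - 6027) = 1/(107 - 6027) = 1/(-5920) = -1/5920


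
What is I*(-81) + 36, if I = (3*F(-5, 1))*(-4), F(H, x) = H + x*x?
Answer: -3852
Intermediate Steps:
F(H, x) = H + x**2
I = 48 (I = (3*(-5 + 1**2))*(-4) = (3*(-5 + 1))*(-4) = (3*(-4))*(-4) = -12*(-4) = 48)
I*(-81) + 36 = 48*(-81) + 36 = -3888 + 36 = -3852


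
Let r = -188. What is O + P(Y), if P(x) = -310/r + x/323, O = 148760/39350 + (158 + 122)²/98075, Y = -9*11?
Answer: 2775751059091/468698345810 ≈ 5.9223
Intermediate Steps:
Y = -99
O = 70698708/15437005 (O = 148760*(1/39350) + 280²*(1/98075) = 14876/3935 + 78400*(1/98075) = 14876/3935 + 3136/3923 = 70698708/15437005 ≈ 4.5798)
P(x) = 155/94 + x/323 (P(x) = -310/(-188) + x/323 = -310*(-1/188) + x*(1/323) = 155/94 + x/323)
O + P(Y) = 70698708/15437005 + (155/94 + (1/323)*(-99)) = 70698708/15437005 + (155/94 - 99/323) = 70698708/15437005 + 40759/30362 = 2775751059091/468698345810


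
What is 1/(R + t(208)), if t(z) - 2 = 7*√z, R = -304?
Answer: -151/40506 - 7*√13/20253 ≈ -0.0049740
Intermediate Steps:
t(z) = 2 + 7*√z
1/(R + t(208)) = 1/(-304 + (2 + 7*√208)) = 1/(-304 + (2 + 7*(4*√13))) = 1/(-304 + (2 + 28*√13)) = 1/(-302 + 28*√13)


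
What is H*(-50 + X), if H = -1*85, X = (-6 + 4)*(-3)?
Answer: 3740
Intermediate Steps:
X = 6 (X = -2*(-3) = 6)
H = -85
H*(-50 + X) = -85*(-50 + 6) = -85*(-44) = 3740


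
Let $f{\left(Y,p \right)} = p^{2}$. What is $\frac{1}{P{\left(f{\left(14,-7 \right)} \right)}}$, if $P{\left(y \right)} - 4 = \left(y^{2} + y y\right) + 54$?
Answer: $\frac{1}{4860} \approx 0.00020576$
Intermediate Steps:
$P{\left(y \right)} = 58 + 2 y^{2}$ ($P{\left(y \right)} = 4 + \left(\left(y^{2} + y y\right) + 54\right) = 4 + \left(\left(y^{2} + y^{2}\right) + 54\right) = 4 + \left(2 y^{2} + 54\right) = 4 + \left(54 + 2 y^{2}\right) = 58 + 2 y^{2}$)
$\frac{1}{P{\left(f{\left(14,-7 \right)} \right)}} = \frac{1}{58 + 2 \left(\left(-7\right)^{2}\right)^{2}} = \frac{1}{58 + 2 \cdot 49^{2}} = \frac{1}{58 + 2 \cdot 2401} = \frac{1}{58 + 4802} = \frac{1}{4860}$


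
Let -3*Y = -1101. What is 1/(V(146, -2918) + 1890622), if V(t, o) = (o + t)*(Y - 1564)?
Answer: 1/5208706 ≈ 1.9199e-7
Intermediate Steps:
Y = 367 (Y = -⅓*(-1101) = 367)
V(t, o) = -1197*o - 1197*t (V(t, o) = (o + t)*(367 - 1564) = (o + t)*(-1197) = -1197*o - 1197*t)
1/(V(146, -2918) + 1890622) = 1/((-1197*(-2918) - 1197*146) + 1890622) = 1/((3492846 - 174762) + 1890622) = 1/(3318084 + 1890622) = 1/5208706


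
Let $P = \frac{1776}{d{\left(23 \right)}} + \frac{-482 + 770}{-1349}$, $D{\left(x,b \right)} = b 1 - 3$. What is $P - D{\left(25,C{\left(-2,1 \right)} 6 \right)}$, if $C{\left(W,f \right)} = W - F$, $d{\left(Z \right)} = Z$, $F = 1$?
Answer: $\frac{3040767}{31027} \approx 98.004$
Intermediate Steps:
$C{\left(W,f \right)} = -1 + W$ ($C{\left(W,f \right)} = W - 1 = -1 + W$)
$D{\left(x,b \right)} = -3 + b$ ($D{\left(x,b \right)} = b - 3 = -3 + b$)
$P = \frac{2389200}{31027}$ ($P = \frac{1776}{23} + \frac{-482 + 770}{-1349} = 1776 \cdot \frac{1}{23} + 288 \left(- \frac{1}{1349}\right) = \frac{1776}{23} - \frac{288}{1349} = \frac{2389200}{31027} \approx 77.004$)
$P - D{\left(25,C{\left(-2,1 \right)} 6 \right)} = \frac{2389200}{31027} - \left(-3 + \left(-1 - 2\right) 6\right) = \frac{2389200}{31027} - \left(-3 - 18\right) = \frac{2389200}{31027} - -21 = \frac{2389200}{31027} + 21 = \frac{3040767}{31027}$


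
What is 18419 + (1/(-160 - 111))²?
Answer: 1352709780/73441 ≈ 18419.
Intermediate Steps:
18419 + (1/(-160 - 111))² = 18419 + (1/(-271))² = 18419 + (-1/271)² = 18419 + 1/73441 = 1352709780/73441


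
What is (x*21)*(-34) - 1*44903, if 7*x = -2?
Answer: -44699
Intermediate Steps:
x = -2/7 (x = (1/7)*(-2) = -2/7 ≈ -0.28571)
(x*21)*(-34) - 1*44903 = -2/7*21*(-34) - 1*44903 = -6*(-34) - 44903 = 204 - 44903 = -44699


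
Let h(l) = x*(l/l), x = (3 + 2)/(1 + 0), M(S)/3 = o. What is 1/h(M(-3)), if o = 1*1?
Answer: ⅕ ≈ 0.20000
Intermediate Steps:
o = 1
M(S) = 3 (M(S) = 3*1 = 3)
x = 5 (x = 5/1 = 5*1 = 5)
h(l) = 5 (h(l) = 5*(l/l) = 5*1 = 5)
1/h(M(-3)) = 1/5 = ⅕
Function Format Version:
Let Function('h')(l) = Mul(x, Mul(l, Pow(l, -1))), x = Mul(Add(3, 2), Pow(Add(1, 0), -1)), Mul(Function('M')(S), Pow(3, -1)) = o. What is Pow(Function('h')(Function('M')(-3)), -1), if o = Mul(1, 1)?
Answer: Rational(1, 5) ≈ 0.20000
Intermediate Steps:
o = 1
Function('M')(S) = 3 (Function('M')(S) = Mul(3, 1) = 3)
x = 5 (x = Mul(5, Pow(1, -1)) = Mul(5, 1) = 5)
Function('h')(l) = 5 (Function('h')(l) = Mul(5, Mul(l, Pow(l, -1))) = Mul(5, 1) = 5)
Pow(Function('h')(Function('M')(-3)), -1) = Pow(5, -1) = Rational(1, 5)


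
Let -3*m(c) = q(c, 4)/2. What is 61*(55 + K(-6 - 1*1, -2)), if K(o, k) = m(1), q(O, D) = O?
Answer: 20069/6 ≈ 3344.8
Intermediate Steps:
m(c) = -c/6 (m(c) = -c/(3*2) = -c/6)
K(o, k) = -⅙ (K(o, k) = -⅙*1 = -⅙)
61*(55 + K(-6 - 1*1, -2)) = 61*(55 - ⅙) = 61*(329/6) = 20069/6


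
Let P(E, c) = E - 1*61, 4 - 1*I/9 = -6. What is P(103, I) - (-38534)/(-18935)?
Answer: 756736/18935 ≈ 39.965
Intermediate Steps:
I = 90 (I = 36 - 9*(-6) = 36 + 54 = 90)
P(E, c) = -61 + E (P(E, c) = E - 61 = -61 + E)
P(103, I) - (-38534)/(-18935) = (-61 + 103) - (-38534)/(-18935) = 42 - (-38534)*(-1)/18935 = 42 - 1*38534/18935 = 42 - 38534/18935 = 756736/18935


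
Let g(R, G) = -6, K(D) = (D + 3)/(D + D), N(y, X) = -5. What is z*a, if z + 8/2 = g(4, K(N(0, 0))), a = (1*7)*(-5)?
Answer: 350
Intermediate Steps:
K(D) = (3 + D)/(2*D) (K(D) = (3 + D)/((2*D)) = (3 + D)*(1/(2*D)) = (3 + D)/(2*D))
a = -35 (a = 7*(-5) = -35)
z = -10 (z = -4 - 6 = -10)
z*a = -10*(-35) = 350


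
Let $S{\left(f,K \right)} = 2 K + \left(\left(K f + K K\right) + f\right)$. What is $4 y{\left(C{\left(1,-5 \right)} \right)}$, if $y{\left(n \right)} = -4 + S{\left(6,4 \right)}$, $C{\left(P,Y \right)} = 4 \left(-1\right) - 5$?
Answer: $200$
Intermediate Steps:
$C{\left(P,Y \right)} = -9$ ($C{\left(P,Y \right)} = -4 - 5 = -9$)
$S{\left(f,K \right)} = f + K^{2} + 2 K + K f$ ($S{\left(f,K \right)} = 2 K + \left(\left(K f + K^{2}\right) + f\right) = 2 K + \left(\left(K^{2} + K f\right) + f\right) = 2 K + \left(f + K^{2} + K f\right) = f + K^{2} + 2 K + K f$)
$y{\left(n \right)} = 50$ ($y{\left(n \right)} = -4 + \left(6 + 4^{2} + 2 \cdot 4 + 4 \cdot 6\right) = -4 + \left(6 + 16 + 8 + 24\right) = -4 + 54 = 50$)
$4 y{\left(C{\left(1,-5 \right)} \right)} = 4 \cdot 50 = 200$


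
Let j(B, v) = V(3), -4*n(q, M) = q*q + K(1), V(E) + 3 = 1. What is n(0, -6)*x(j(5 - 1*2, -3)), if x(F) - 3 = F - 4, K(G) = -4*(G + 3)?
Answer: -12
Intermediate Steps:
V(E) = -2 (V(E) = -3 + 1 = -2)
K(G) = -12 - 4*G (K(G) = -4*(3 + G) = -12 - 4*G)
n(q, M) = 4 - q²/4 (n(q, M) = -(q*q + (-12 - 4*1))/4 = -(q² + (-12 - 4))/4 = -(q² - 16)/4 = -(-16 + q²)/4 = 4 - q²/4)
j(B, v) = -2
x(F) = -1 + F (x(F) = 3 + (F - 4) = 3 + (-4 + F) = -1 + F)
n(0, -6)*x(j(5 - 1*2, -3)) = (4 - ¼*0²)*(-1 - 2) = (4 - ¼*0)*(-3) = (4 + 0)*(-3) = 4*(-3) = -12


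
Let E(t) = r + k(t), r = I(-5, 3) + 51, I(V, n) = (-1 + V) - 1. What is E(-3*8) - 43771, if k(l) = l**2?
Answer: -43151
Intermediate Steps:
I(V, n) = -2 + V
r = 44 (r = (-2 - 5) + 51 = -7 + 51 = 44)
E(t) = 44 + t**2
E(-3*8) - 43771 = (44 + (-3*8)**2) - 43771 = (44 + (-24)**2) - 43771 = (44 + 576) - 43771 = 620 - 43771 = -43151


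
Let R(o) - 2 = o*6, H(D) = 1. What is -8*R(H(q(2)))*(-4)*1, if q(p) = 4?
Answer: 256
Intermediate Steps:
R(o) = 2 + 6*o (R(o) = 2 + o*6 = 2 + 6*o)
-8*R(H(q(2)))*(-4)*1 = -8*(2 + 6*1)*(-4)*1 = -8*(2 + 6)*(-4)*1 = -64*(-4)*1 = -8*(-32)*1 = 256*1 = 256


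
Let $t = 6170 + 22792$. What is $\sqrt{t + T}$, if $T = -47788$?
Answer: $i \sqrt{18826} \approx 137.21 i$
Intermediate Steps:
$t = 28962$
$\sqrt{t + T} = \sqrt{28962 - 47788} = \sqrt{-18826} = i \sqrt{18826}$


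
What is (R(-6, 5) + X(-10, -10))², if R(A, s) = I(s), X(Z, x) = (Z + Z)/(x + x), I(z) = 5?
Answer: 36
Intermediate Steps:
X(Z, x) = Z/x (X(Z, x) = (2*Z)/((2*x)) = (2*Z)*(1/(2*x)) = Z/x)
R(A, s) = 5
(R(-6, 5) + X(-10, -10))² = (5 - 10/(-10))² = (5 - 10*(-⅒))² = (5 + 1)² = 6² = 36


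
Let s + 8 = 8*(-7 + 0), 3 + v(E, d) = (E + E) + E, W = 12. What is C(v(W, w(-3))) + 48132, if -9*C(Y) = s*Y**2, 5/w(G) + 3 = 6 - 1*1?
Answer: 55876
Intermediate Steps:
w(G) = 5/2 (w(G) = 5/(-3 + (6 - 1*1)) = 5/(-3 + (6 - 1)) = 5/(-3 + 5) = 5/2)
v(E, d) = -3 + 3*E (v(E, d) = -3 + ((E + E) + E) = -3 + (2*E + E) = -3 + 3*E)
s = -64 (s = -8 + 8*(-7 + 0) = -8 + 8*(-7) = -8 - 56 = -64)
C(Y) = 64*Y**2/9 (C(Y) = -(-64)*Y**2/9 = 64*Y**2/9)
C(v(W, w(-3))) + 48132 = 64*(-3 + 3*12)**2/9 + 48132 = 64*(-3 + 36)**2/9 + 48132 = (64/9)*33**2 + 48132 = (64/9)*1089 + 48132 = 7744 + 48132 = 55876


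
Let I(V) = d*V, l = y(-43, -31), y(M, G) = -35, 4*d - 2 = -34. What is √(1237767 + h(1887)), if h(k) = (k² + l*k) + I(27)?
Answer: 5*√189291 ≈ 2175.4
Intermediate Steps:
d = -8 (d = ½ + (¼)*(-34) = ½ - 17/2 = -8)
l = -35
I(V) = -8*V
h(k) = -216 + k² - 35*k (h(k) = (k² - 35*k) - 8*27 = (k² - 35*k) - 216 = -216 + k² - 35*k)
√(1237767 + h(1887)) = √(1237767 + (-216 + 1887² - 35*1887)) = √(1237767 + (-216 + 3560769 - 66045)) = √(1237767 + 3494508) = √4732275 = 5*√189291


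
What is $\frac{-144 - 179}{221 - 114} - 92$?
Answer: $- \frac{10167}{107} \approx -95.019$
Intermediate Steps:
$\frac{-144 - 179}{221 - 114} - 92 = \frac{-144 - 179}{107} - 92 = \left(-323\right) \frac{1}{107} - 92 = - \frac{323}{107} - 92 = - \frac{10167}{107}$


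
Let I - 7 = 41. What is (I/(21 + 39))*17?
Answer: 68/5 ≈ 13.600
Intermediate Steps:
I = 48 (I = 7 + 41 = 48)
(I/(21 + 39))*17 = (48/(21 + 39))*17 = (48/60)*17 = (48*(1/60))*17 = (⅘)*17 = 68/5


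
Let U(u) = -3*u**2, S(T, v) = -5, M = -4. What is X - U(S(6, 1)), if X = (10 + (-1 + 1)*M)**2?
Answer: 175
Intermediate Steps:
X = 100 (X = (10 + (-1 + 1)*(-4))**2 = (10 + 0*(-4))**2 = (10 + 0)**2 = 10**2 = 100)
X - U(S(6, 1)) = 100 - (-3)*(-5)**2 = 100 - (-3)*25 = 100 - 1*(-75) = 100 + 75 = 175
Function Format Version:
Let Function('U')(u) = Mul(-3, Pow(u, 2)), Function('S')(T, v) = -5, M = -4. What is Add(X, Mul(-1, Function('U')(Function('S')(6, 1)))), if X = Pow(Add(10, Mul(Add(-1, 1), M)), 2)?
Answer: 175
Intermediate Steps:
X = 100 (X = Pow(Add(10, Mul(Add(-1, 1), -4)), 2) = Pow(Add(10, Mul(0, -4)), 2) = Pow(Add(10, 0), 2) = Pow(10, 2) = 100)
Add(X, Mul(-1, Function('U')(Function('S')(6, 1)))) = Add(100, Mul(-1, Mul(-3, Pow(-5, 2)))) = Add(100, Mul(-1, Mul(-3, 25))) = Add(100, Mul(-1, -75)) = Add(100, 75) = 175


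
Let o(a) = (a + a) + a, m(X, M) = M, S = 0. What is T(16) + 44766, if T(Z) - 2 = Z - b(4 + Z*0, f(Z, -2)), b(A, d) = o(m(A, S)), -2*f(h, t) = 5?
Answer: 44784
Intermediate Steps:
f(h, t) = -5/2 (f(h, t) = -½*5 = -5/2)
o(a) = 3*a (o(a) = 2*a + a = 3*a)
b(A, d) = 0 (b(A, d) = 3*0 = 0)
T(Z) = 2 + Z (T(Z) = 2 + (Z - 1*0) = 2 + (Z + 0) = 2 + Z)
T(16) + 44766 = (2 + 16) + 44766 = 18 + 44766 = 44784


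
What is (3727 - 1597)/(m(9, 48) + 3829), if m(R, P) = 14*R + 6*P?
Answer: 2130/4243 ≈ 0.50200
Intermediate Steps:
m(R, P) = 6*P + 14*R
(3727 - 1597)/(m(9, 48) + 3829) = (3727 - 1597)/((6*48 + 14*9) + 3829) = 2130/((288 + 126) + 3829) = 2130/(414 + 3829) = 2130/4243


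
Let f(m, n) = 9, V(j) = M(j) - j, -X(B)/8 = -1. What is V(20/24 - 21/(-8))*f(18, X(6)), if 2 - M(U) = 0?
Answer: -105/8 ≈ -13.125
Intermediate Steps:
M(U) = 2 (M(U) = 2 - 1*0 = 2 + 0 = 2)
X(B) = 8 (X(B) = -8*(-1) = 8)
V(j) = 2 - j
V(20/24 - 21/(-8))*f(18, X(6)) = (2 - (20/24 - 21/(-8)))*9 = (2 - (20*(1/24) - 21*(-1/8)))*9 = (2 - (5/6 + 21/8))*9 = (2 - 1*83/24)*9 = (2 - 83/24)*9 = -35/24*9 = -105/8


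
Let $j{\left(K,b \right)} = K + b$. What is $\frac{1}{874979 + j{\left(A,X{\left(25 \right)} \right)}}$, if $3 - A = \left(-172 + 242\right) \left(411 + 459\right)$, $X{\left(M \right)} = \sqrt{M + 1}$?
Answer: $\frac{407041}{331364751349} - \frac{\sqrt{26}}{662729502698} \approx 1.2284 \cdot 10^{-6}$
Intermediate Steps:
$X{\left(M \right)} = \sqrt{1 + M}$
$A = -60897$ ($A = 3 - \left(-172 + 242\right) \left(411 + 459\right) = 3 - 70 \cdot 870 = 3 - 60900 = -60897$)
$\frac{1}{874979 + j{\left(A,X{\left(25 \right)} \right)}} = \frac{1}{874979 - \left(60897 - \sqrt{1 + 25}\right)} = \frac{1}{874979 - \left(60897 - \sqrt{26}\right)} = \frac{1}{814082 + \sqrt{26}}$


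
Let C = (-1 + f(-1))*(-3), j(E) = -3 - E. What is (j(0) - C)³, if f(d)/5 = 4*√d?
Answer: 64584 - 209520*I ≈ 64584.0 - 2.0952e+5*I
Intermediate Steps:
f(d) = 20*√d (f(d) = 5*(4*√d) = 20*√d)
C = 3 - 60*I (C = (-1 + 20*√(-1))*(-3) = (-1 + 20*I)*(-3) = 3 - 60*I ≈ 3.0 - 60.0*I)
(j(0) - C)³ = ((-3 - 1*0) - (3 - 60*I))³ = ((-3 + 0) + (-3 + 60*I))³ = (-3 + (-3 + 60*I))³ = (-6 + 60*I)³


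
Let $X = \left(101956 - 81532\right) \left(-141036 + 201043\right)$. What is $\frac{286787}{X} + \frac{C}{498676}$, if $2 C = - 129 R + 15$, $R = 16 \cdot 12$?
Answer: $- \frac{551755795}{22443038049} \approx -0.024585$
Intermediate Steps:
$R = 192$
$X = 1225582968$ ($X = 20424 \cdot 60007 = 1225582968$)
$C = - \frac{24753}{2}$ ($C = \frac{\left(-129\right) 192 + 15}{2} = \frac{-24768 + 15}{2} = \frac{1}{2} \left(-24753\right) = - \frac{24753}{2} \approx -12377.0$)
$\frac{286787}{X} + \frac{C}{498676} = \frac{286787}{1225582968} - \frac{24753}{2 \cdot 498676} = 286787 \cdot \frac{1}{1225582968} - \frac{24753}{997352} = \frac{337}{1440168} - \frac{24753}{997352} = - \frac{551755795}{22443038049}$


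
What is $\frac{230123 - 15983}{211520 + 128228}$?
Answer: $\frac{53535}{84937} \approx 0.63029$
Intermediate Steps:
$\frac{230123 - 15983}{211520 + 128228} = \frac{214140}{339748} = 214140 \cdot \frac{1}{339748} = \frac{53535}{84937}$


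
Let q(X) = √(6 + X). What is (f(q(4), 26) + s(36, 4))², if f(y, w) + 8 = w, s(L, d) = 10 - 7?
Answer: 441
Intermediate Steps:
s(L, d) = 3
f(y, w) = -8 + w
(f(q(4), 26) + s(36, 4))² = ((-8 + 26) + 3)² = (18 + 3)² = 21² = 441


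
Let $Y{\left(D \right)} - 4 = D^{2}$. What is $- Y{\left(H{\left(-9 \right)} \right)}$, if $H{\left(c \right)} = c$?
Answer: $-85$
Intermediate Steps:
$Y{\left(D \right)} = 4 + D^{2}$
$- Y{\left(H{\left(-9 \right)} \right)} = - (4 + \left(-9\right)^{2}) = - (4 + 81) = \left(-1\right) 85 = -85$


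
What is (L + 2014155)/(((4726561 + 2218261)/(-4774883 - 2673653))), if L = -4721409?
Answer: 10082539440072/3472411 ≈ 2.9036e+6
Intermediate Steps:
(L + 2014155)/(((4726561 + 2218261)/(-4774883 - 2673653))) = (-4721409 + 2014155)/(((4726561 + 2218261)/(-4774883 - 2673653))) = -2707254/(6944822/(-7448536)) = -2707254/(6944822*(-1/7448536)) = -2707254/(-3472411/3724268) = -2707254*(-3724268/3472411) = 10082539440072/3472411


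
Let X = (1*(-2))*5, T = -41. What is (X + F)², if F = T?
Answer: 2601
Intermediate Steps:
F = -41
X = -10 (X = -2*5 = -10)
(X + F)² = (-10 - 41)² = (-51)² = 2601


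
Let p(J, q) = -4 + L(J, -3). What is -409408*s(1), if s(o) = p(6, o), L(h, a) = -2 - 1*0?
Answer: 2456448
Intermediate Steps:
L(h, a) = -2 (L(h, a) = -2 + 0 = -2)
p(J, q) = -6 (p(J, q) = -4 - 2 = -6)
s(o) = -6
-409408*s(1) = -409408*(-6) = 2456448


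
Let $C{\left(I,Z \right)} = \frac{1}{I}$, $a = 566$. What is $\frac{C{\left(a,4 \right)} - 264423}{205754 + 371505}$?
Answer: $- \frac{149663417}{326728594} \approx -0.45807$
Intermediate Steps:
$\frac{C{\left(a,4 \right)} - 264423}{205754 + 371505} = \frac{\frac{1}{566} - 264423}{205754 + 371505} = \frac{\frac{1}{566} - 264423}{577259} = \left(- \frac{149663417}{566}\right) \frac{1}{577259} = - \frac{149663417}{326728594}$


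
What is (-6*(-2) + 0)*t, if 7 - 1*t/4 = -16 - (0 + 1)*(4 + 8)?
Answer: 1680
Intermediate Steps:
t = 140 (t = 28 - 4*(-16 - (0 + 1)*(4 + 8)) = 28 - 4*(-16 - 12) = 28 - 4*(-28) = 28 + 112 = 140)
(-6*(-2) + 0)*t = (-6*(-2) + 0)*140 = (12 + 0)*140 = 12*140 = 1680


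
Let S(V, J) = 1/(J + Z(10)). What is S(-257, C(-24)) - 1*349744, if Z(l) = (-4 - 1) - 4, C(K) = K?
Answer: -11541553/33 ≈ -3.4974e+5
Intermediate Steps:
Z(l) = -9 (Z(l) = -5 - 4 = -9)
S(V, J) = 1/(-9 + J) (S(V, J) = 1/(J - 9) = 1/(-9 + J))
S(-257, C(-24)) - 1*349744 = 1/(-9 - 24) - 1*349744 = 1/(-33) - 349744 = -1/33 - 349744 = -11541553/33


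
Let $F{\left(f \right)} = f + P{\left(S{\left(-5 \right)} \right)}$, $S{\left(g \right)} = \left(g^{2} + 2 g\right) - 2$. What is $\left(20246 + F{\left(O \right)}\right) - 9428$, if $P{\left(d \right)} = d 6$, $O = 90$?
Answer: $10986$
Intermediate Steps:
$S{\left(g \right)} = -2 + g^{2} + 2 g$
$P{\left(d \right)} = 6 d$
$F{\left(f \right)} = 78 + f$ ($F{\left(f \right)} = f + 6 \left(-2 + \left(-5\right)^{2} + 2 \left(-5\right)\right) = f + 6 \left(-2 + 25 - 10\right) = f + 6 \cdot 13 = f + 78 = 78 + f$)
$\left(20246 + F{\left(O \right)}\right) - 9428 = \left(20246 + \left(78 + 90\right)\right) - 9428 = \left(20246 + 168\right) - 9428 = 20414 - 9428 = 10986$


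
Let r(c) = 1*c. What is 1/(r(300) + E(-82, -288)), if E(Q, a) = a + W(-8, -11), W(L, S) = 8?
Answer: 1/20 ≈ 0.050000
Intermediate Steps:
r(c) = c
E(Q, a) = 8 + a (E(Q, a) = a + 8 = 8 + a)
1/(r(300) + E(-82, -288)) = 1/(300 + (8 - 288)) = 1/(300 - 280) = 1/20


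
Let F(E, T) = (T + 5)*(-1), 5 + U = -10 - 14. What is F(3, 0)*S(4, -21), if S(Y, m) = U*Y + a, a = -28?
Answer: 720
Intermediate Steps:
U = -29 (U = -5 + (-10 - 14) = -5 - 24 = -29)
F(E, T) = -5 - T (F(E, T) = (5 + T)*(-1) = -5 - T)
S(Y, m) = -28 - 29*Y (S(Y, m) = -29*Y - 28 = -28 - 29*Y)
F(3, 0)*S(4, -21) = (-5 - 1*0)*(-28 - 29*4) = (-5 + 0)*(-28 - 116) = -5*(-144) = 720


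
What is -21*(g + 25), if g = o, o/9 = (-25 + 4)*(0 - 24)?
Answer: -95781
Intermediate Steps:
o = 4536 (o = 9*((-25 + 4)*(0 - 24)) = 9*(-21*(-24)) = 9*504 = 4536)
g = 4536
-21*(g + 25) = -21*(4536 + 25) = -21*4561 = -95781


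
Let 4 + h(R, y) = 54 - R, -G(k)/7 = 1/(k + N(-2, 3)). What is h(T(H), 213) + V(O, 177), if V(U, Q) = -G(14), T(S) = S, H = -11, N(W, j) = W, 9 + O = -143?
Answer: 739/12 ≈ 61.583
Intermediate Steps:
O = -152 (O = -9 - 143 = -152)
G(k) = -7/(-2 + k) (G(k) = -7/(k - 2) = -7/(-2 + k))
V(U, Q) = 7/12 (V(U, Q) = -(-7)/(-2 + 14) = -(-7)/12 = -1*(-7/12) = 7/12)
h(R, y) = 50 - R (h(R, y) = -4 + (54 - R) = 50 - R)
h(T(H), 213) + V(O, 177) = (50 - 1*(-11)) + 7/12 = (50 + 11) + 7/12 = 61 + 7/12 = 739/12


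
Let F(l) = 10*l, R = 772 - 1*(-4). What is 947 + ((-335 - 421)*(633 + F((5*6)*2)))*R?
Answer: -723345901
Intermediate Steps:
R = 776 (R = 772 + 4 = 776)
947 + ((-335 - 421)*(633 + F((5*6)*2)))*R = 947 + ((-335 - 421)*(633 + 10*((5*6)*2)))*776 = 947 - 756*(633 + 10*(30*2))*776 = 947 - 756*(633 + 10*60)*776 = 947 - 756*(633 + 600)*776 = 947 - 756*1233*776 = 947 - 932148*776 = 947 - 723346848 = -723345901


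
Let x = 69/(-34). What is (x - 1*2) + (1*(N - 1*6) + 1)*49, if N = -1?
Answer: -10133/34 ≈ -298.03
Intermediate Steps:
x = -69/34 (x = 69*(-1/34) = -69/34 ≈ -2.0294)
(x - 1*2) + (1*(N - 1*6) + 1)*49 = (-69/34 - 1*2) + (1*(-1 - 1*6) + 1)*49 = (-69/34 - 2) + (1*(-1 - 6) + 1)*49 = -137/34 + (1*(-7) + 1)*49 = -137/34 + (-7 + 1)*49 = -137/34 - 6*49 = -137/34 - 294 = -10133/34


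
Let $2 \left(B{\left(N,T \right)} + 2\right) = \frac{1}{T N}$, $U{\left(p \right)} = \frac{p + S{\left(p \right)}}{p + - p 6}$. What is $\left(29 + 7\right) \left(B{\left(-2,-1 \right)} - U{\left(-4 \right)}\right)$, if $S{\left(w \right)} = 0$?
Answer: $- \frac{279}{5} \approx -55.8$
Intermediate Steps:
$U{\left(p \right)} = - \frac{1}{5}$ ($U{\left(p \right)} = \frac{p + 0}{p + - p 6} = \frac{p}{p - 6 p} = \frac{p}{\left(-5\right) p} = p \left(- \frac{1}{5 p}\right) = - \frac{1}{5}$)
$B{\left(N,T \right)} = -2 + \frac{1}{2 N T}$ ($B{\left(N,T \right)} = -2 + \frac{1}{2 T N} = -2 + \frac{1}{2 N T}$)
$\left(29 + 7\right) \left(B{\left(-2,-1 \right)} - U{\left(-4 \right)}\right) = \left(29 + 7\right) \left(\left(-2 + \frac{1}{2 \left(-2\right) \left(-1\right)}\right) - - \frac{1}{5}\right) = 36 \left(\left(-2 + \frac{1}{2} \left(- \frac{1}{2}\right) \left(-1\right)\right) + \frac{1}{5}\right) = 36 \left(\left(-2 + \frac{1}{4}\right) + \frac{1}{5}\right) = 36 \left(- \frac{7}{4} + \frac{1}{5}\right) = 36 \left(- \frac{31}{20}\right) = - \frac{279}{5}$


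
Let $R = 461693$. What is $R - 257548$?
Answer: $204145$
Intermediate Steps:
$R - 257548 = 461693 - 257548 = 204145$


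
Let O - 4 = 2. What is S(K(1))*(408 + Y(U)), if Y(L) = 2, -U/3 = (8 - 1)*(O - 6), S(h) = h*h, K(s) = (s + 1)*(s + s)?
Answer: 6560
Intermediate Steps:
O = 6 (O = 4 + 2 = 6)
K(s) = 2*s*(1 + s) (K(s) = (1 + s)*(2*s) = 2*s*(1 + s))
S(h) = h²
U = 0 (U = -3*(8 - 1)*(6 - 6) = -21*0 = -3*0 = 0)
S(K(1))*(408 + Y(U)) = (2*1*(1 + 1))²*(408 + 2) = (2*1*2)²*410 = 4²*410 = 16*410 = 6560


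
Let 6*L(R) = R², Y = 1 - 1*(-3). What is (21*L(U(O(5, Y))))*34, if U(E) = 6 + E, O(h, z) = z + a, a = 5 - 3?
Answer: 17136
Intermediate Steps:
a = 2
Y = 4 (Y = 1 + 3 = 4)
O(h, z) = 2 + z (O(h, z) = z + 2 = 2 + z)
L(R) = R²/6
(21*L(U(O(5, Y))))*34 = (21*((6 + (2 + 4))²/6))*34 = (21*((6 + 6)²/6))*34 = (21*((⅙)*12²))*34 = (21*((⅙)*144))*34 = (21*24)*34 = 504*34 = 17136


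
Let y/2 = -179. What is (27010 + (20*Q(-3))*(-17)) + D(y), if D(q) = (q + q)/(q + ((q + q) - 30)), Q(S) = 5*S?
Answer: 8862539/276 ≈ 32111.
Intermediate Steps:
y = -358 (y = 2*(-179) = -358)
D(q) = 2*q/(-30 + 3*q) (D(q) = (2*q)/(q + (2*q - 30)) = (2*q)/(q + (-30 + 2*q)) = (2*q)/(-30 + 3*q) = 2*q/(-30 + 3*q))
(27010 + (20*Q(-3))*(-17)) + D(y) = (27010 + (20*(5*(-3)))*(-17)) + (⅔)*(-358)/(-10 - 358) = (27010 + (20*(-15))*(-17)) + (⅔)*(-358)/(-368) = (27010 - 300*(-17)) + (⅔)*(-358)*(-1/368) = (27010 + 5100) + 179/276 = 32110 + 179/276 = 8862539/276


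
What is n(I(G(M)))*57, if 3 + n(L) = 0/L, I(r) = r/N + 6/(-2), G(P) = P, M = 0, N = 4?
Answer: -171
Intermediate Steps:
I(r) = -3 + r/4 (I(r) = r/4 + 6/(-2) = r*(1/4) + 6*(-1/2) = r/4 - 3 = -3 + r/4)
n(L) = -3 (n(L) = -3 + 0/L = -3 + 0 = -3)
n(I(G(M)))*57 = -3*57 = -171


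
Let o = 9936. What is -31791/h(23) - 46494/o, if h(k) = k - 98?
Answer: 1928323/4600 ≈ 419.20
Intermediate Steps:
h(k) = -98 + k
-31791/h(23) - 46494/o = -31791/(-98 + 23) - 46494/9936 = -31791/(-75) - 46494*1/9936 = -31791*(-1/75) - 861/184 = 10597/25 - 861/184 = 1928323/4600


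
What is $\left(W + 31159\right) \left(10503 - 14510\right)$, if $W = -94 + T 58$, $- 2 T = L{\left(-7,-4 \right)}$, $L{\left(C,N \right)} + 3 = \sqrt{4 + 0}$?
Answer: $-124593658$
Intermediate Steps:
$L{\left(C,N \right)} = -1$ ($L{\left(C,N \right)} = -3 + \sqrt{4 + 0} = -3 + \sqrt{4} = -3 + 2 = -1$)
$T = \frac{1}{2}$ ($T = \left(- \frac{1}{2}\right) \left(-1\right) = \frac{1}{2} \approx 0.5$)
$W = -65$ ($W = -94 + \frac{1}{2} \cdot 58 = -94 + 29 = -65$)
$\left(W + 31159\right) \left(10503 - 14510\right) = \left(-65 + 31159\right) \left(10503 - 14510\right) = 31094 \left(-4007\right) = -124593658$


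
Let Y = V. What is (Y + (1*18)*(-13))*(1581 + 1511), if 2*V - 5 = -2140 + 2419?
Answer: -284464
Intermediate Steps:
V = 142 (V = 5/2 + (-2140 + 2419)/2 = 5/2 + (½)*279 = 5/2 + 279/2 = 142)
Y = 142
(Y + (1*18)*(-13))*(1581 + 1511) = (142 + (1*18)*(-13))*(1581 + 1511) = (142 + 18*(-13))*3092 = (142 - 234)*3092 = -92*3092 = -284464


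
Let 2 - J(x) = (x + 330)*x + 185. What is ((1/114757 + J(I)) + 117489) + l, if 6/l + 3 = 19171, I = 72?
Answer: 97183274951711/1099831088 ≈ 88362.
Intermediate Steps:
J(x) = -183 - x*(330 + x) (J(x) = 2 - ((x + 330)*x + 185) = 2 - ((330 + x)*x + 185) = 2 - (x*(330 + x) + 185) = 2 - (185 + x*(330 + x)) = 2 + (-185 - x*(330 + x)) = -183 - x*(330 + x))
l = 3/9584 (l = 6/(-3 + 19171) = 6/19168 = 6*(1/19168) = 3/9584 ≈ 0.00031302)
((1/114757 + J(I)) + 117489) + l = ((1/114757 + (-183 - 1*72² - 330*72)) + 117489) + 3/9584 = ((1/114757 + (-183 - 1*5184 - 23760)) + 117489) + 3/9584 = ((1/114757 + (-183 - 5184 - 23760)) + 117489) + 3/9584 = ((1/114757 - 29127) + 117489) + 3/9584 = (-3342527138/114757 + 117489) + 3/9584 = 10140158035/114757 + 3/9584 = 97183274951711/1099831088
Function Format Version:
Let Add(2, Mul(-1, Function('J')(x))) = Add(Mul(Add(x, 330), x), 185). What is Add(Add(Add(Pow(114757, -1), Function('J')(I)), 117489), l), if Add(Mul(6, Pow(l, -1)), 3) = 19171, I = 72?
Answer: Rational(97183274951711, 1099831088) ≈ 88362.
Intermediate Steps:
Function('J')(x) = Add(-183, Mul(-1, x, Add(330, x))) (Function('J')(x) = Add(2, Mul(-1, Add(Mul(Add(x, 330), x), 185))) = Add(2, Mul(-1, Add(Mul(Add(330, x), x), 185))) = Add(2, Mul(-1, Add(Mul(x, Add(330, x)), 185))) = Add(2, Mul(-1, Add(185, Mul(x, Add(330, x))))) = Add(2, Add(-185, Mul(-1, x, Add(330, x)))) = Add(-183, Mul(-1, x, Add(330, x))))
l = Rational(3, 9584) (l = Mul(6, Pow(Add(-3, 19171), -1)) = Mul(6, Pow(19168, -1)) = Mul(6, Rational(1, 19168)) = Rational(3, 9584) ≈ 0.00031302)
Add(Add(Add(Pow(114757, -1), Function('J')(I)), 117489), l) = Add(Add(Add(Pow(114757, -1), Add(-183, Mul(-1, Pow(72, 2)), Mul(-330, 72))), 117489), Rational(3, 9584)) = Add(Add(Add(Rational(1, 114757), Add(-183, Mul(-1, 5184), -23760)), 117489), Rational(3, 9584)) = Add(Add(Add(Rational(1, 114757), Add(-183, -5184, -23760)), 117489), Rational(3, 9584)) = Add(Add(Add(Rational(1, 114757), -29127), 117489), Rational(3, 9584)) = Add(Add(Rational(-3342527138, 114757), 117489), Rational(3, 9584)) = Add(Rational(10140158035, 114757), Rational(3, 9584)) = Rational(97183274951711, 1099831088)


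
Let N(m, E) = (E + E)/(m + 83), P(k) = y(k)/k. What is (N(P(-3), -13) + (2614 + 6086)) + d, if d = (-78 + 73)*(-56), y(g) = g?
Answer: 377147/42 ≈ 8979.7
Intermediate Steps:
P(k) = 1 (P(k) = k/k = 1)
N(m, E) = 2*E/(83 + m) (N(m, E) = (2*E)/(83 + m) = 2*E/(83 + m))
d = 280 (d = -5*(-56) = 280)
(N(P(-3), -13) + (2614 + 6086)) + d = (2*(-13)/(83 + 1) + (2614 + 6086)) + 280 = (2*(-13)/84 + 8700) + 280 = (2*(-13)*(1/84) + 8700) + 280 = (-13/42 + 8700) + 280 = 365387/42 + 280 = 377147/42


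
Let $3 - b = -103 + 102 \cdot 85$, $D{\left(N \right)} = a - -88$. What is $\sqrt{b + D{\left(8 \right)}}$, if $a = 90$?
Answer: $i \sqrt{8386} \approx 91.575 i$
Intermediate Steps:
$D{\left(N \right)} = 178$ ($D{\left(N \right)} = 90 - -88 = 90 + 88 = 178$)
$b = -8564$ ($b = 3 - \left(-103 + 102 \cdot 85\right) = 3 - \left(-103 + 8670\right) = 3 - 8567 = -8564$)
$\sqrt{b + D{\left(8 \right)}} = \sqrt{-8564 + 178} = \sqrt{-8386} = i \sqrt{8386}$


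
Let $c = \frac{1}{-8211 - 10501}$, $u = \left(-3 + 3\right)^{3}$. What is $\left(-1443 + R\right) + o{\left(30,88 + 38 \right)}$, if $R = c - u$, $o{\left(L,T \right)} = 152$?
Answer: $- \frac{24157193}{18712} \approx -1291.0$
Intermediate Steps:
$u = 0$ ($u = 0^{3} = 0$)
$c = - \frac{1}{18712}$ ($c = \frac{1}{-18712} = - \frac{1}{18712} \approx -5.3442 \cdot 10^{-5}$)
$R = - \frac{1}{18712}$ ($R = - \frac{1}{18712} - 0 = - \frac{1}{18712} + 0 = - \frac{1}{18712} \approx -5.3442 \cdot 10^{-5}$)
$\left(-1443 + R\right) + o{\left(30,88 + 38 \right)} = \left(-1443 - \frac{1}{18712}\right) + 152 = - \frac{27001417}{18712} + 152 = - \frac{24157193}{18712}$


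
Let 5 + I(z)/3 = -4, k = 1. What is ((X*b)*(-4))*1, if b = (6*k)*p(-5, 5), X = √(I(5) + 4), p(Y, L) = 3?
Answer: -72*I*√23 ≈ -345.3*I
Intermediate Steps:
I(z) = -27 (I(z) = -15 + 3*(-4) = -15 - 12 = -27)
X = I*√23 (X = √(-27 + 4) = √(-23) = I*√23 ≈ 4.7958*I)
b = 18 (b = (6*1)*3 = 6*3 = 18)
((X*b)*(-4))*1 = (((I*√23)*18)*(-4))*1 = ((18*I*√23)*(-4))*1 = -72*I*√23*1 = -72*I*√23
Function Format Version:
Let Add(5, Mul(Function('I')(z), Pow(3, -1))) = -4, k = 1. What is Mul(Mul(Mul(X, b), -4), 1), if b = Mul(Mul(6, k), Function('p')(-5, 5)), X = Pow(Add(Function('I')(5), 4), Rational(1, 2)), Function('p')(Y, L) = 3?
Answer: Mul(-72, I, Pow(23, Rational(1, 2))) ≈ Mul(-345.30, I)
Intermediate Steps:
Function('I')(z) = -27 (Function('I')(z) = Add(-15, Mul(3, -4)) = Add(-15, -12) = -27)
X = Mul(I, Pow(23, Rational(1, 2))) (X = Pow(Add(-27, 4), Rational(1, 2)) = Pow(-23, Rational(1, 2)) = Mul(I, Pow(23, Rational(1, 2))) ≈ Mul(4.7958, I))
b = 18 (b = Mul(Mul(6, 1), 3) = Mul(6, 3) = 18)
Mul(Mul(Mul(X, b), -4), 1) = Mul(Mul(Mul(Mul(I, Pow(23, Rational(1, 2))), 18), -4), 1) = Mul(Mul(Mul(18, I, Pow(23, Rational(1, 2))), -4), 1) = Mul(Mul(-72, I, Pow(23, Rational(1, 2))), 1) = Mul(-72, I, Pow(23, Rational(1, 2)))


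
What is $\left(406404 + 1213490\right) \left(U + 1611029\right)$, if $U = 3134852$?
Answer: $7687824156614$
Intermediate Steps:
$\left(406404 + 1213490\right) \left(U + 1611029\right) = \left(406404 + 1213490\right) \left(3134852 + 1611029\right) = 1619894 \cdot 4745881 = 7687824156614$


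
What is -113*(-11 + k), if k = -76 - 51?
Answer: 15594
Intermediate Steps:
k = -127
-113*(-11 + k) = -113*(-11 - 127) = -113*(-138) = 15594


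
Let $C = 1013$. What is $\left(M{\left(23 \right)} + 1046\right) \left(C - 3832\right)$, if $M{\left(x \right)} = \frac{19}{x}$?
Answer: $- \frac{67873063}{23} \approx -2.951 \cdot 10^{6}$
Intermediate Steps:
$\left(M{\left(23 \right)} + 1046\right) \left(C - 3832\right) = \left(\frac{19}{23} + 1046\right) \left(1013 - 3832\right) = \left(19 \cdot \frac{1}{23} + 1046\right) \left(-2819\right) = \left(\frac{19}{23} + 1046\right) \left(-2819\right) = \frac{24077}{23} \left(-2819\right) = - \frac{67873063}{23}$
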